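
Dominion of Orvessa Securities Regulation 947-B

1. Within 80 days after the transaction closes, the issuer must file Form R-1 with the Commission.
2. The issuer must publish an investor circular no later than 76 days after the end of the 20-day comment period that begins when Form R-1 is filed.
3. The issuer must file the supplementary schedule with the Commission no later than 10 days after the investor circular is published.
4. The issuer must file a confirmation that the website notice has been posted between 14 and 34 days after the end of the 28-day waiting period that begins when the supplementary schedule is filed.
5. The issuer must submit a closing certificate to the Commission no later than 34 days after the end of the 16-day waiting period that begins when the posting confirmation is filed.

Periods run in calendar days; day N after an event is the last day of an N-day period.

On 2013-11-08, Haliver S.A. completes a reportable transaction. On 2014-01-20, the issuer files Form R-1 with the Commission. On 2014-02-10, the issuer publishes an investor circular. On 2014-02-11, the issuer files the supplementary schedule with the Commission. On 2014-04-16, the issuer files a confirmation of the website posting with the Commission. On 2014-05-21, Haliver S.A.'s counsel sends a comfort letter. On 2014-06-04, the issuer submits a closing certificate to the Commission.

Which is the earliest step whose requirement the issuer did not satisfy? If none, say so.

Step 4

(1) due by 2013-11-08 + 80 days = 2014-01-27; 2014-01-20 is within that limit.
(2) due by 2014-02-09 + 76 days = 2014-04-26; 2014-02-10 is within that limit.
(3) due by 2014-02-10 + 10 days = 2014-02-20; completed 2014-02-11, before the deadline.
(4) the permitted window runs from 2014-03-11 + 14 = 2014-03-25 to 2014-03-11 + 34 = 2014-04-14; done 2014-04-16 — 2 days after the window closed.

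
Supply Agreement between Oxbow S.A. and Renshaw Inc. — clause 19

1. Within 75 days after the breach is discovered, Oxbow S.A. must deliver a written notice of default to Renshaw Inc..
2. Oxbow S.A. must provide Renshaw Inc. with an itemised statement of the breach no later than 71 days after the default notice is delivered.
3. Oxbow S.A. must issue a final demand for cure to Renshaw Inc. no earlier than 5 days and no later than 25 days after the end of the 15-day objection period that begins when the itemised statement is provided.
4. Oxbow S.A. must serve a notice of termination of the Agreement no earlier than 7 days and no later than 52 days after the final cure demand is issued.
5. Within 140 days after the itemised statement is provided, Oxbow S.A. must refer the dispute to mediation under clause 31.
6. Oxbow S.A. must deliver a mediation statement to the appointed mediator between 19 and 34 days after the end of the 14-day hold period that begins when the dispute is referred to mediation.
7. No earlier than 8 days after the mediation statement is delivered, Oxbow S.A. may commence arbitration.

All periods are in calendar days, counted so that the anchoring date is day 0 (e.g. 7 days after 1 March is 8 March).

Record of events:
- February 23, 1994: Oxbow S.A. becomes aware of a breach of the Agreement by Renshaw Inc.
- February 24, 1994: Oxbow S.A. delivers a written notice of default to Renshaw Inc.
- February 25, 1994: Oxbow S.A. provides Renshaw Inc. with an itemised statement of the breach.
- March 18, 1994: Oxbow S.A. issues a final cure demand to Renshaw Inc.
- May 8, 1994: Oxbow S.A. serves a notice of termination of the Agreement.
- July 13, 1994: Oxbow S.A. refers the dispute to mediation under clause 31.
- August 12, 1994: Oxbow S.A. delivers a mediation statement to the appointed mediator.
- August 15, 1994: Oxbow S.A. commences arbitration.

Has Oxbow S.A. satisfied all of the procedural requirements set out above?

(1) due by February 23, 1994 + 75 days = May 9, 1994; completed February 24, 1994, before the deadline.
(2) due by February 24, 1994 + 71 days = May 6, 1994; completed February 25, 1994, before the deadline.
(3) the permitted window runs from March 12, 1994 + 5 = March 17, 1994 to March 12, 1994 + 25 = April 6, 1994; done March 18, 1994 — within the window.
(4) the permitted window runs from March 18, 1994 + 7 = March 25, 1994 to March 18, 1994 + 52 = May 9, 1994; done May 8, 1994, which is between those dates.
(5) due by February 25, 1994 + 140 days = July 15, 1994; completed July 13, 1994, before the deadline.
(6) the permitted window runs from July 27, 1994 + 19 = August 15, 1994 to July 27, 1994 + 34 = August 30, 1994; done August 12, 1994 — 3 days before the window opened.

No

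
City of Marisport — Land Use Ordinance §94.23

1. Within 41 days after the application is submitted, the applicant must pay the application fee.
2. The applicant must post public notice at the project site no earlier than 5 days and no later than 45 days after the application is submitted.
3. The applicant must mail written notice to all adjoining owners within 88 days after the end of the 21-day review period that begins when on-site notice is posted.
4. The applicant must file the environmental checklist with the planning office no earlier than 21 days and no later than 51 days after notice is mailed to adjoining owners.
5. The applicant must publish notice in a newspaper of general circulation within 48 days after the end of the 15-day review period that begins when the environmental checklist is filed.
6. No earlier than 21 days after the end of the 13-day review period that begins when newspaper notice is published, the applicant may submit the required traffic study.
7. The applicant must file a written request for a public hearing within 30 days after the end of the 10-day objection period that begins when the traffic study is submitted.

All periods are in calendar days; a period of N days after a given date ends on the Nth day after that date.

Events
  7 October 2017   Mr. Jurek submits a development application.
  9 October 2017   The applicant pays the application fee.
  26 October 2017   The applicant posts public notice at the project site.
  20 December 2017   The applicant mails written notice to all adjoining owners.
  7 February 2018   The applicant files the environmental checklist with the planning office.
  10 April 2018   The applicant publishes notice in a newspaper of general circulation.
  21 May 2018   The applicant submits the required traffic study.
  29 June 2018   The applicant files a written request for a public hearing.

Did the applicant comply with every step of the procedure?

Yes

(1) due by 7 October 2017 + 41 days = 17 November 2017; 9 October 2017 is within that limit.
(2) the permitted window runs from 7 October 2017 + 5 = 12 October 2017 to 7 October 2017 + 45 = 21 November 2017; done 26 October 2017, which is between those dates.
(3) due by 16 November 2017 + 88 days = 12 February 2018; done 20 December 2017 — timely.
(4) the permitted window runs from 20 December 2017 + 21 = 10 January 2018 to 20 December 2017 + 51 = 9 February 2018; done 7 February 2018, which is between those dates.
(5) due by 22 February 2018 + 48 days = 11 April 2018; 10 April 2018 is within that limit.
(6) permitted from 23 April 2018 + 21 days = 14 May 2018 onward; done 21 May 2018 — permitted.
(7) due by 31 May 2018 + 30 days = 30 June 2018; done 29 June 2018 — timely.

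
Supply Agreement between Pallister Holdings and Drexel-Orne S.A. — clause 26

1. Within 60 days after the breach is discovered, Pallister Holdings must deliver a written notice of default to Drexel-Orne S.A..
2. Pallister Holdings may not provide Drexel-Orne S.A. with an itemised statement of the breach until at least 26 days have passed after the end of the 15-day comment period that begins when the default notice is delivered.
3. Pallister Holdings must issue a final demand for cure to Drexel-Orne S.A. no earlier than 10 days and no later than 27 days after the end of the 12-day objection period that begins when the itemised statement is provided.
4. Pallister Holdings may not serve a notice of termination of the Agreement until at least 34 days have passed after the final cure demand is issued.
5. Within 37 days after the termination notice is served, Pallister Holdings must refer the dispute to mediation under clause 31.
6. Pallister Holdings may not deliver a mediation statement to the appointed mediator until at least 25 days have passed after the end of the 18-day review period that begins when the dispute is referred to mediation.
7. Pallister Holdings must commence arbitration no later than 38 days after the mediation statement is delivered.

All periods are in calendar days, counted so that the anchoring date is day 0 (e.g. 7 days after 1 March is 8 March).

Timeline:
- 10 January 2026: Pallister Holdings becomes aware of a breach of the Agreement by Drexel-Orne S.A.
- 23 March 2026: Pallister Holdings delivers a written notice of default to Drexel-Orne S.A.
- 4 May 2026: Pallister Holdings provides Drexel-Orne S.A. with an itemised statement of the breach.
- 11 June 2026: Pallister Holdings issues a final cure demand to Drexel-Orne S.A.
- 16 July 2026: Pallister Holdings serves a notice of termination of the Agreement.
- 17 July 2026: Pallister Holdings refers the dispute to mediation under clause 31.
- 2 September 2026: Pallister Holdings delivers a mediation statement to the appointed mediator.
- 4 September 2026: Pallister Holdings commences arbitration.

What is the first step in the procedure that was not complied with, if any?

Step 1

(1) due by 10 January 2026 + 60 days = 11 March 2026; 23 March 2026 misses that deadline by 12 days.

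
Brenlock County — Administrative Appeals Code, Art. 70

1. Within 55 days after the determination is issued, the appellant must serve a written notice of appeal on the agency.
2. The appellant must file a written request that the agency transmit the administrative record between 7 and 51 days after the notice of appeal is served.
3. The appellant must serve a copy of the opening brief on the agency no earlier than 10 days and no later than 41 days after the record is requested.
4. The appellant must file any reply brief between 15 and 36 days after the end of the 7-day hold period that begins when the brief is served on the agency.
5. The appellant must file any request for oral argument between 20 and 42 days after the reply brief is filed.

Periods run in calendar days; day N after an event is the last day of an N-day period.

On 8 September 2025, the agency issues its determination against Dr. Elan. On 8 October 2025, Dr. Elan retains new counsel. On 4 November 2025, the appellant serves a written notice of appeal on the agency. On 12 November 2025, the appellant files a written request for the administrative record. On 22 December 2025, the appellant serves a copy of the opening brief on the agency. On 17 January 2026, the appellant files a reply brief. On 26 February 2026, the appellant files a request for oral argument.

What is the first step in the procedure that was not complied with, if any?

Step 1 — counting 55 days from 8 September 2025 (when the determination is issued) gives a deadline of 2 November 2025; not done until 4 November 2025, 2 days after the deadline.

Step 1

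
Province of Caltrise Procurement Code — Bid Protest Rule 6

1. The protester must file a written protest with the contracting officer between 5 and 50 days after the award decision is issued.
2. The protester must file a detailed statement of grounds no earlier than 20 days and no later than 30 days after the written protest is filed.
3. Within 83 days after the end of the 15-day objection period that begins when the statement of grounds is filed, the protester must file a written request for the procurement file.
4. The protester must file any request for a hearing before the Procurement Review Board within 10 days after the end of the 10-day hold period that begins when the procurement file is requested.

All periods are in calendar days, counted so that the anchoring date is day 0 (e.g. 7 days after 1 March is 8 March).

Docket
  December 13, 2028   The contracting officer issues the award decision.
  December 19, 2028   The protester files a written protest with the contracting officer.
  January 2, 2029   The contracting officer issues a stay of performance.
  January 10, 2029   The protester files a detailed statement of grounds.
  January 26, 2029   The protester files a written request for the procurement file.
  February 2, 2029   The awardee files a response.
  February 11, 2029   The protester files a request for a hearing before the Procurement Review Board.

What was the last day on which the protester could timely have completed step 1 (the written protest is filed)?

February 1, 2029

Step 1 runs from December 13, 2028, when the award decision is issued. The window is 5–50 days after December 13, 2028; it closes on February 1, 2029.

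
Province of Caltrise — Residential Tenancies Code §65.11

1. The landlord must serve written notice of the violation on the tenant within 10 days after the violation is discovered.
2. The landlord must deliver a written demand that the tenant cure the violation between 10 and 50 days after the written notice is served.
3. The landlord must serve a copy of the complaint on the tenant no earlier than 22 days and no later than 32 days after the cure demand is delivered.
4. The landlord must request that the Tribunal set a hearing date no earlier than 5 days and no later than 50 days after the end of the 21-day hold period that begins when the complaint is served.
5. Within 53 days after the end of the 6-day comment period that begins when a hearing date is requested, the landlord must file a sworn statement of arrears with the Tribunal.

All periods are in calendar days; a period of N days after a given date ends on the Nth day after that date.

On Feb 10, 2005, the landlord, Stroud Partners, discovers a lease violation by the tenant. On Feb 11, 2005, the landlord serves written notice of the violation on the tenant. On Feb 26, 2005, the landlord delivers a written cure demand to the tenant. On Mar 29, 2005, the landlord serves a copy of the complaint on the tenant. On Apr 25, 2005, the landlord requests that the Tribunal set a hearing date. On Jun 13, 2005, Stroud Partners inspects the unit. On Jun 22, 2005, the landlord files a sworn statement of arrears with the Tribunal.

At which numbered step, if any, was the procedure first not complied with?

Step 1 — counting 10 days from Feb 10, 2005 (when the violation is discovered) gives a deadline of Feb 20, 2005; Feb 11, 2005 is within that limit.
Step 2 — 10 and 50 days from Feb 11, 2005 (when the written notice is served) are Feb 21, 2005 and Apr 2, 2005 respectively; done Feb 26, 2005, which is between those dates.
Step 3 — 22 and 32 days from Feb 26, 2005 (when the cure demand is delivered) are Mar 20, 2005 and Mar 30, 2005 respectively; done Mar 29, 2005, which is between those dates.
Step 4 — 5 and 50 days from Apr 19, 2005 (end of the 21-day hold period, which began when the complaint is served on Mar 29, 2005) are Apr 24, 2005 and Jun 8, 2005 respectively; done Apr 25, 2005, which is between those dates.
Step 5 — counting 53 days from May 1, 2005 (end of the 6-day comment period, which began when a hearing date is requested on Apr 25, 2005) gives a deadline of Jun 23, 2005; completed Jun 22, 2005, before the deadline.

None — every step was satisfied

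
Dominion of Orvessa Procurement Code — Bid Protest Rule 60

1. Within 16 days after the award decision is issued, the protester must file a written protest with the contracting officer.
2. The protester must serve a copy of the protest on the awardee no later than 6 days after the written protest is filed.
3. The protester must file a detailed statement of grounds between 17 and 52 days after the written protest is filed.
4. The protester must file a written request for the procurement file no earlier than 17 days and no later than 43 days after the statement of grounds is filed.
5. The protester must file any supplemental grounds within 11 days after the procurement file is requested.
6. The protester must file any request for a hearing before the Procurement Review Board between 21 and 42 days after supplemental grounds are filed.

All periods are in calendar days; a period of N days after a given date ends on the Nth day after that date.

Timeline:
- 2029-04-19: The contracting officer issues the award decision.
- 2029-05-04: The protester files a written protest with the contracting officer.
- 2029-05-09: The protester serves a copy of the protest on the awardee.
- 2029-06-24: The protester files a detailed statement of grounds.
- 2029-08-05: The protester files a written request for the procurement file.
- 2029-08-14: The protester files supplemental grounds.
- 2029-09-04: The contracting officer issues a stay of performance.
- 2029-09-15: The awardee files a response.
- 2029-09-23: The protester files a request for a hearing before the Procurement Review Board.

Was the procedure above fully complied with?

Step 1 — counting 16 days from 2029-04-19 (when the award decision is issued) gives a deadline of 2029-05-05; done 2029-05-04 — timely.
Step 2 — counting 6 days from 2029-05-04 (when the written protest is filed) gives a deadline of 2029-05-10; done 2029-05-09 — timely.
Step 3 — 17 and 52 days from 2029-05-04 (when the written protest is filed) are 2029-05-21 and 2029-06-25 respectively; done 2029-06-24 — within the window.
Step 4 — 17 and 43 days from 2029-06-24 (when the statement of grounds is filed) are 2029-07-11 and 2029-08-06 respectively; 2029-08-05 falls inside that range.
Step 5 — counting 11 days from 2029-08-05 (when the procurement file is requested) gives a deadline of 2029-08-16; completed 2029-08-14, before the deadline.
Step 6 — 21 and 42 days from 2029-08-14 (when supplemental grounds are filed) are 2029-09-04 and 2029-09-25 respectively; done 2029-09-23, which is between those dates.

Yes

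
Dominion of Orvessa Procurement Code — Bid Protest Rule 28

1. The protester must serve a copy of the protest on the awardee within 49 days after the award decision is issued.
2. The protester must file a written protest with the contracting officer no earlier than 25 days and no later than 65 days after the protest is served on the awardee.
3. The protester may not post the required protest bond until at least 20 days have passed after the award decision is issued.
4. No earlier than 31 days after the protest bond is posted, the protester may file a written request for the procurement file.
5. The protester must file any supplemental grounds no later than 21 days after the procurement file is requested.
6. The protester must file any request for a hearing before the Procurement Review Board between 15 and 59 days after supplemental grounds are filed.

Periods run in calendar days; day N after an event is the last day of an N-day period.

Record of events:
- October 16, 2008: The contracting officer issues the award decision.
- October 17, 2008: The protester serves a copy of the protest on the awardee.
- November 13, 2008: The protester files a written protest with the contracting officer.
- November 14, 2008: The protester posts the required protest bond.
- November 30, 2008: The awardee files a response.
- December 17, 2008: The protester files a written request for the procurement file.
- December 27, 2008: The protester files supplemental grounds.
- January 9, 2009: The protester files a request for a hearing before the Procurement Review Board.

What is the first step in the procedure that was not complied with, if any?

Step 6

Step 1: 49 days after October 16, 2008 (when the award decision is issued) is December 4, 2008; done October 17, 2008 — timely.
Step 2: the window is 25–65 days after October 17, 2008 (when the protest is served on the awardee), so November 11, 2008 through December 21, 2008; done November 13, 2008, which is between those dates.
Step 3: the earliest permitted date is 20 days after October 16, 2008 (when the award decision is issued), i.e. November 5, 2008; November 14, 2008 is on or after that date.
Step 4: the earliest permitted date is 31 days after November 14, 2008 (when the protest bond is posted), i.e. December 15, 2008; done December 17, 2008 — permitted.
Step 5: 21 days after December 17, 2008 (when the procurement file is requested) is January 7, 2009; done December 27, 2008 — timely.
Step 6: the window is 15–59 days after December 27, 2008 (when supplemental grounds are filed), so January 11, 2009 through February 24, 2009; done January 9, 2009 — 2 days before the window opened.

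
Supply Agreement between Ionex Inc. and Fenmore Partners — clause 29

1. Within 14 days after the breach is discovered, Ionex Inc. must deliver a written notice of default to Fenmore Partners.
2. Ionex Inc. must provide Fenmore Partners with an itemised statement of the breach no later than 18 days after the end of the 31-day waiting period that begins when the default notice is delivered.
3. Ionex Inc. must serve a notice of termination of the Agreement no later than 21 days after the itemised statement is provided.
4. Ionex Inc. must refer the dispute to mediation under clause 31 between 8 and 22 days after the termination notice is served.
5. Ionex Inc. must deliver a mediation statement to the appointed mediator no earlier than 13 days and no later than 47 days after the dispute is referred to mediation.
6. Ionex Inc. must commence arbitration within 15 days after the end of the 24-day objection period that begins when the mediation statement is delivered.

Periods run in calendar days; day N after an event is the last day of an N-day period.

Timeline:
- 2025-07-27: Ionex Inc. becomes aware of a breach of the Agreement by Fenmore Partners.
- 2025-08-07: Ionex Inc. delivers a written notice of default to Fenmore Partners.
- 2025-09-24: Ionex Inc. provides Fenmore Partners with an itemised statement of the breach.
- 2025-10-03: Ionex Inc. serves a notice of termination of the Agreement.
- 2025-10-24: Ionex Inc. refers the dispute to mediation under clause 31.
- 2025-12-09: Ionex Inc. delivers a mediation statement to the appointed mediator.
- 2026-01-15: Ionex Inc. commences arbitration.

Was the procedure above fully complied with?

Step 1: 14 days after 2025-07-27 (when the breach is discovered) is 2025-08-10; completed 2025-08-07, before the deadline.
Step 2: 18 days after 2025-09-07 (end of the 31-day waiting period, which began when the default notice is delivered on 2025-08-07) is 2025-09-25; 2025-09-24 is within that limit.
Step 3: 21 days after 2025-09-24 (when the itemised statement is provided) is 2025-10-15; done 2025-10-03 — timely.
Step 4: the window is 8–22 days after 2025-10-03 (when the termination notice is served), so 2025-10-11 through 2025-10-25; done 2025-10-24 — within the window.
Step 5: the window is 13–47 days after 2025-10-24 (when the dispute is referred to mediation), so 2025-11-06 through 2025-12-10; done 2025-12-09, which is between those dates.
Step 6: 15 days after 2026-01-02 (end of the 24-day objection period, which began when the mediation statement is delivered on 2025-12-09) is 2026-01-17; completed 2026-01-15, before the deadline.

Yes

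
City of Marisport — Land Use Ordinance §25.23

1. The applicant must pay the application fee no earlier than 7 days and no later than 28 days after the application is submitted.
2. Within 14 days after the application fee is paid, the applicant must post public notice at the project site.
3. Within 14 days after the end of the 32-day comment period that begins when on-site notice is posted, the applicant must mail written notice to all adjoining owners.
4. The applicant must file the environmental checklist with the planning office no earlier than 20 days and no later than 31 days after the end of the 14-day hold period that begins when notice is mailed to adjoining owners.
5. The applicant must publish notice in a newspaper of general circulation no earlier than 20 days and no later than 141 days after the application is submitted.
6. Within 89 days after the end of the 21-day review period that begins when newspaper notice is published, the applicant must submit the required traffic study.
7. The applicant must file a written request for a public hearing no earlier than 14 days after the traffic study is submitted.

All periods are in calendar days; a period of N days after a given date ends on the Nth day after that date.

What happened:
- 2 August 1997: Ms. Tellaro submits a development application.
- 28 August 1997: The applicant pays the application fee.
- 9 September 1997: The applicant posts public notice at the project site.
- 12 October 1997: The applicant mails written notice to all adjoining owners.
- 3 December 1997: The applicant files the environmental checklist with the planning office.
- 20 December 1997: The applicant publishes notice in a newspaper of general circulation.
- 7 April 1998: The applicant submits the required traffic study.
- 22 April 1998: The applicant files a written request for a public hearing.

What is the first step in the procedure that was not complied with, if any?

Step 4

Step 1 — 7 and 28 days from 2 August 1997 (when the application is submitted) are 9 August 1997 and 30 August 1997 respectively; done 28 August 1997, which is between those dates.
Step 2 — counting 14 days from 28 August 1997 (when the application fee is paid) gives a deadline of 11 September 1997; done 9 September 1997 — timely.
Step 3 — counting 14 days from 11 October 1997 (end of the 32-day comment period, which began when on-site notice is posted on 9 September 1997) gives a deadline of 25 October 1997; completed 12 October 1997, before the deadline.
Step 4 — 20 and 31 days from 26 October 1997 (end of the 14-day hold period, which began when notice is mailed to adjoining owners on 12 October 1997) are 15 November 1997 and 26 November 1997 respectively; 3 December 1997 is 7 days past the end of the window.
That is the first point of non-compliance.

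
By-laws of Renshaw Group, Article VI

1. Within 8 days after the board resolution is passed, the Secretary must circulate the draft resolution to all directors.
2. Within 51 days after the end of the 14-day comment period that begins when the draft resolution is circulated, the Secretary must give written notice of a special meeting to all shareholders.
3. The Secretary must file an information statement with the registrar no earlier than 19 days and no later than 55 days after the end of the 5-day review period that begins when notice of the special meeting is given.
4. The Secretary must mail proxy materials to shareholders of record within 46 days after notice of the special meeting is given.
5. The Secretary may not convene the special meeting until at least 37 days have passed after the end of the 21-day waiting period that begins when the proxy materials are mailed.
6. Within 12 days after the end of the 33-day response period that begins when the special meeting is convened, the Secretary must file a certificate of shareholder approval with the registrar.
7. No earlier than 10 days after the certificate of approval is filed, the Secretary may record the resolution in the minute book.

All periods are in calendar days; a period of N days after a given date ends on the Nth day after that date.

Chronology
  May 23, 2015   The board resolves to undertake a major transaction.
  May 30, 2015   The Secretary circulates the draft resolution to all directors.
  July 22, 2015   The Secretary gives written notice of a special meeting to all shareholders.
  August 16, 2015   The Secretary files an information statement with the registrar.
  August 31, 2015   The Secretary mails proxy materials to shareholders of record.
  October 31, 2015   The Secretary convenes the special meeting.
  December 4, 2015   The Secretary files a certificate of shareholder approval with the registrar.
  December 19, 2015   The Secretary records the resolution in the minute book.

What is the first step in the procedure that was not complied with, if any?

Step 1 — counting 8 days from May 23, 2015 (when the board resolution is passed) gives a deadline of May 31, 2015; completed May 30, 2015, before the deadline.
Step 2 — counting 51 days from June 13, 2015 (end of the 14-day comment period, which began when the draft resolution is circulated on May 30, 2015) gives a deadline of August 3, 2015; completed July 22, 2015, before the deadline.
Step 3 — 19 and 55 days from July 27, 2015 (end of the 5-day review period, which began when notice of the special meeting is given on July 22, 2015) are August 15, 2015 and September 20, 2015 respectively; August 16, 2015 falls inside that range.
Step 4 — counting 46 days from July 22, 2015 (when notice of the special meeting is given) gives a deadline of September 6, 2015; August 31, 2015 is within that limit.
Step 5 — must wait 37 days from September 21, 2015 (end of the 21-day waiting period, which began when the proxy materials are mailed on August 31, 2015), so not before October 28, 2015; October 31, 2015 is on or after that date.
Step 6 — counting 12 days from December 3, 2015 (end of the 33-day response period, which began when the special meeting is convened on October 31, 2015) gives a deadline of December 15, 2015; completed December 4, 2015, before the deadline.
Step 7 — must wait 10 days from December 4, 2015 (when the certificate of approval is filed), so not before December 14, 2015; December 19, 2015 is on or after that date.

None — every step was satisfied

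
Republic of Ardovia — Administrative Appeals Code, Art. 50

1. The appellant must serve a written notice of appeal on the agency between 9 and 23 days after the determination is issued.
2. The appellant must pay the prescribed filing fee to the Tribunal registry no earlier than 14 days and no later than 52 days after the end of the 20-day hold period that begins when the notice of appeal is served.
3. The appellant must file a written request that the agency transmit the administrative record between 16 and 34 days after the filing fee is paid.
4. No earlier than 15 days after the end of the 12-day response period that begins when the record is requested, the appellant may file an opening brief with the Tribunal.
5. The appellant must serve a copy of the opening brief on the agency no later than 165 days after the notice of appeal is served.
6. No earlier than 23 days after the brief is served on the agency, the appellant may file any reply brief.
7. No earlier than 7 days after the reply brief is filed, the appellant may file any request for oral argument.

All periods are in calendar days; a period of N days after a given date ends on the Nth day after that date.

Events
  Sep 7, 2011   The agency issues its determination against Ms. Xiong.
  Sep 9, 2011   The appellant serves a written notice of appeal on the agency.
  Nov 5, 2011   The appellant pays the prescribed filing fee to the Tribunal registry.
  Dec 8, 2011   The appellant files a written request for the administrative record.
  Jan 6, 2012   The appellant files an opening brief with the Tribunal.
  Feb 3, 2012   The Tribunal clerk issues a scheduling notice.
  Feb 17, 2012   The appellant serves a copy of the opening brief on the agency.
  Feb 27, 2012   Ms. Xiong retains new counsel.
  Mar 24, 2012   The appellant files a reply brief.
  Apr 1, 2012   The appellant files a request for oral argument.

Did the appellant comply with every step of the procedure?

Step 1: the window is 9–23 days after Sep 7, 2011 (when the determination is issued), so Sep 16, 2011 through Sep 30, 2011; Sep 9, 2011 is 7 days too early.
No need to go further; step 1 was not satisfied.

No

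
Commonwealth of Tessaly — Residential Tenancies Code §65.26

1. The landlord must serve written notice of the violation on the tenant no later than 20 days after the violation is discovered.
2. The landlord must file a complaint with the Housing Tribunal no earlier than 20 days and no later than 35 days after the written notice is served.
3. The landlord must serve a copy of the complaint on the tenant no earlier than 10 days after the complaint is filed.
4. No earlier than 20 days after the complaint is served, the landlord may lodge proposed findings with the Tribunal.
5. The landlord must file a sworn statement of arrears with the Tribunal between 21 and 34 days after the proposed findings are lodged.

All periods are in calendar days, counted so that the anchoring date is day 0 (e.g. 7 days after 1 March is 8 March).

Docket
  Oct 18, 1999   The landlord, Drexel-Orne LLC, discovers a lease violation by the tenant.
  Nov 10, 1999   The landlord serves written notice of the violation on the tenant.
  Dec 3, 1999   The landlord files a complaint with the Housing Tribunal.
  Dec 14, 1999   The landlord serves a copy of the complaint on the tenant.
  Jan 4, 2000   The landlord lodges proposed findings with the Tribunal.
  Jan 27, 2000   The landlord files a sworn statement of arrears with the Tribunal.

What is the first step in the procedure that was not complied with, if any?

Step 1

Step 1: 20 days after Oct 18, 1999 (when the violation is discovered) is Nov 7, 1999; done Nov 10, 1999 — 3 days late.
No need to go further; step 1 was not satisfied.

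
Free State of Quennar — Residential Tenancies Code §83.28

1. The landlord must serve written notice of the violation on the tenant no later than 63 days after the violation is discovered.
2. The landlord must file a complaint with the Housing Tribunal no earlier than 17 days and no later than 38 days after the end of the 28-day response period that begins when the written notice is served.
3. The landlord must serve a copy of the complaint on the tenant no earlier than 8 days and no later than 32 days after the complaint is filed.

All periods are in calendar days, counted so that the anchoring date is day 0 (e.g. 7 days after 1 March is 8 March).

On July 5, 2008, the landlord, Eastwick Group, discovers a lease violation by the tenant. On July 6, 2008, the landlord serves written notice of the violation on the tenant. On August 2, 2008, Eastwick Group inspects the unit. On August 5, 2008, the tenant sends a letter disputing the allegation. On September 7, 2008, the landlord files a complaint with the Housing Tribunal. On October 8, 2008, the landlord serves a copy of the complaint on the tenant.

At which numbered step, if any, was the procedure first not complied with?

Step 1 — counting 63 days from July 5, 2008 (when the violation is discovered) gives a deadline of September 6, 2008; done July 6, 2008 — timely.
Step 2 — 17 and 38 days from August 3, 2008 (end of the 28-day response period, which began when the written notice is served on July 6, 2008) are August 20, 2008 and September 10, 2008 respectively; done September 7, 2008, which is between those dates.
Step 3 — 8 and 32 days from September 7, 2008 (when the complaint is filed) are September 15, 2008 and October 9, 2008 respectively; done October 8, 2008 — within the window.

None — every step was satisfied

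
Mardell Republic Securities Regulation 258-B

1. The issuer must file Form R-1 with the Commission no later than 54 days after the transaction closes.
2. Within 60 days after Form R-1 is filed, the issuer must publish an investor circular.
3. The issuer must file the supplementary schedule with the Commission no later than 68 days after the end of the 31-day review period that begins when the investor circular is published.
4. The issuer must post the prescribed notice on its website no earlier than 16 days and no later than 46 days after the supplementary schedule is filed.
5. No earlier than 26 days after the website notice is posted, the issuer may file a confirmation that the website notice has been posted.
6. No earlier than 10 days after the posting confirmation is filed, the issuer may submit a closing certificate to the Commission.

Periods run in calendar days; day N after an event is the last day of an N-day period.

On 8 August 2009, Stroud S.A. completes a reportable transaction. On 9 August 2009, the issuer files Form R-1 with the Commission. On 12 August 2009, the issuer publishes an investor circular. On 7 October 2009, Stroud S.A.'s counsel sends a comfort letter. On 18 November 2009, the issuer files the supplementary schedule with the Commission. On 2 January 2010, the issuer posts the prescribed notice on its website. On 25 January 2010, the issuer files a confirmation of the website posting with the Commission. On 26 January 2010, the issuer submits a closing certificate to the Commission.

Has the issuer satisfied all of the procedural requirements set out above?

No

(1) due by 8 August 2009 + 54 days = 1 October 2009; done 9 August 2009 — timely.
(2) due by 9 August 2009 + 60 days = 8 October 2009; completed 12 August 2009, before the deadline.
(3) due by 12 September 2009 + 68 days = 19 November 2009; completed 18 November 2009, before the deadline.
(4) the permitted window runs from 18 November 2009 + 16 = 4 December 2009 to 18 November 2009 + 46 = 3 January 2010; done 2 January 2010 — within the window.
(5) permitted from 2 January 2010 + 26 days = 28 January 2010 onward; 25 January 2010 is 3 days before the earliest permitted date.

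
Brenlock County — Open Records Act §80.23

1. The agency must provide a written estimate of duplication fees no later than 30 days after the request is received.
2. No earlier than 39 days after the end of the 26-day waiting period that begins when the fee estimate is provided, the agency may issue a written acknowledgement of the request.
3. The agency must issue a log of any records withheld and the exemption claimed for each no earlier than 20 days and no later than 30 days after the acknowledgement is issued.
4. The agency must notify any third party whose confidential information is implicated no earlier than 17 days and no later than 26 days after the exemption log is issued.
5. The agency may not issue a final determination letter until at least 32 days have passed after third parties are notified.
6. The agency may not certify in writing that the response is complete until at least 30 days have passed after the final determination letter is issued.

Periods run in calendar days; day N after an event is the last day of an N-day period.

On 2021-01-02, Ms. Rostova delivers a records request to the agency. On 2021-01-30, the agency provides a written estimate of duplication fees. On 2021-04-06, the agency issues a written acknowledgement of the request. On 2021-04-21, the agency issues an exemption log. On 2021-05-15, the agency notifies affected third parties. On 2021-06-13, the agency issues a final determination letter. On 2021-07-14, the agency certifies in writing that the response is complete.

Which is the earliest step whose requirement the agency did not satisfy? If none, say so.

Step 1: 30 days after 2021-01-02 (when the request is received) is 2021-02-01; completed 2021-01-30, before the deadline.
Step 2: the earliest permitted date is 39 days after 2021-02-25 (end of the 26-day waiting period, which began when the fee estimate is provided on 2021-01-30), i.e. 2021-04-05; done 2021-04-06, after the minimum wait.
Step 3: the window is 20–30 days after 2021-04-06 (when the acknowledgement is issued), so 2021-04-26 through 2021-05-06; done 2021-04-21 — 5 days before the window opened.
Later steps need not be reached.

Step 3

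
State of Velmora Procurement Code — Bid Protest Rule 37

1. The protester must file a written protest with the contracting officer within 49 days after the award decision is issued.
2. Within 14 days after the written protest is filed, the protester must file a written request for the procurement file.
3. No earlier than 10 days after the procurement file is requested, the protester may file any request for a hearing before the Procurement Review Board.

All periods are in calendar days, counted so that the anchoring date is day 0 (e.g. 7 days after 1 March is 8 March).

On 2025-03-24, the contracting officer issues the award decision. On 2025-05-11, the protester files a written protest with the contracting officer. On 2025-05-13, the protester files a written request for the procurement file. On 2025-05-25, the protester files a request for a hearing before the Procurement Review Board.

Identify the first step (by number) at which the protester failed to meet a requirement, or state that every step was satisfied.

None — every step was satisfied

(1) due by 2025-03-24 + 49 days = 2025-05-12; 2025-05-11 is within that limit.
(2) due by 2025-05-11 + 14 days = 2025-05-25; completed 2025-05-13, before the deadline.
(3) permitted from 2025-05-13 + 10 days = 2025-05-23 onward; done 2025-05-25 — permitted.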